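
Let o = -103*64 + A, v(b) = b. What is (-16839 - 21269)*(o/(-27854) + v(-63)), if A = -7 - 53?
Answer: 33309250100/13927 ≈ 2.3917e+6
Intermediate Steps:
A = -60
o = -6652 (o = -103*64 - 60 = -6592 - 60 = -6652)
(-16839 - 21269)*(o/(-27854) + v(-63)) = (-16839 - 21269)*(-6652/(-27854) - 63) = -38108*(-6652*(-1/27854) - 63) = -38108*(3326/13927 - 63) = -38108*(-874075/13927) = 33309250100/13927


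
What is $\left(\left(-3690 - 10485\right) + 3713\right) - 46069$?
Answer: $-56531$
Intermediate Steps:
$\left(\left(-3690 - 10485\right) + 3713\right) - 46069 = \left(-14175 + 3713\right) - 46069 = -10462 - 46069 = -56531$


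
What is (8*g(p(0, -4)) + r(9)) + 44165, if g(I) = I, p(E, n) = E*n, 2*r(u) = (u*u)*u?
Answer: 89059/2 ≈ 44530.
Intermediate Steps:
r(u) = u³/2 (r(u) = ((u*u)*u)/2 = (u²*u)/2 = u³/2)
(8*g(p(0, -4)) + r(9)) + 44165 = (8*(0*(-4)) + (½)*9³) + 44165 = (8*0 + (½)*729) + 44165 = (0 + 729/2) + 44165 = 729/2 + 44165 = 89059/2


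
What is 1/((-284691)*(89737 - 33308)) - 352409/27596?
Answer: -5661390125387147/443325005602644 ≈ -12.770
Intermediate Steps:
1/((-284691)*(89737 - 33308)) - 352409/27596 = -1/284691/56429 - 352409*1/27596 = -1/284691*1/56429 - 352409/27596 = -1/16064828439 - 352409/27596 = -5661390125387147/443325005602644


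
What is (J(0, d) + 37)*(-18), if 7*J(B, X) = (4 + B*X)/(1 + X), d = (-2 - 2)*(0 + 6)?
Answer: -107154/161 ≈ -665.55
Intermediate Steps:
d = -24 (d = -4*6 = -24)
J(B, X) = (4 + B*X)/(7*(1 + X)) (J(B, X) = ((4 + B*X)/(1 + X))/7 = (4 + B*X)/(7*(1 + X)))
(J(0, d) + 37)*(-18) = ((4 + 0*(-24))/(7*(1 - 24)) + 37)*(-18) = ((⅐)*(4 + 0)/(-23) + 37)*(-18) = ((⅐)*(-1/23)*4 + 37)*(-18) = (-4/161 + 37)*(-18) = (5953/161)*(-18) = -107154/161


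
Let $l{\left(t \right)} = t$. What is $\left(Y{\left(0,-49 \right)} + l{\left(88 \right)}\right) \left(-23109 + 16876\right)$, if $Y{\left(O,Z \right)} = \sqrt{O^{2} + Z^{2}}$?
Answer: $-853921$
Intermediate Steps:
$\left(Y{\left(0,-49 \right)} + l{\left(88 \right)}\right) \left(-23109 + 16876\right) = \left(\sqrt{0^{2} + \left(-49\right)^{2}} + 88\right) \left(-23109 + 16876\right) = \left(\sqrt{0 + 2401} + 88\right) \left(-6233\right) = \left(\sqrt{2401} + 88\right) \left(-6233\right) = \left(49 + 88\right) \left(-6233\right) = 137 \left(-6233\right) = -853921$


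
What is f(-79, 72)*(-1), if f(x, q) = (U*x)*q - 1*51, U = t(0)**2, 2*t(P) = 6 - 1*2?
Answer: 22803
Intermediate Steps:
t(P) = 2 (t(P) = (6 - 1*2)/2 = (6 - 2)/2 = (1/2)*4 = 2)
U = 4 (U = 2**2 = 4)
f(x, q) = -51 + 4*q*x (f(x, q) = (4*x)*q - 1*51 = 4*q*x - 51 = -51 + 4*q*x)
f(-79, 72)*(-1) = (-51 + 4*72*(-79))*(-1) = (-51 - 22752)*(-1) = -22803*(-1) = 22803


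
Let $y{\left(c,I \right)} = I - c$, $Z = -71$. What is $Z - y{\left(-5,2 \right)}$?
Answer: $-78$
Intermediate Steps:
$Z - y{\left(-5,2 \right)} = -71 - \left(2 - -5\right) = -71 - \left(2 + 5\right) = -71 - 7 = -78$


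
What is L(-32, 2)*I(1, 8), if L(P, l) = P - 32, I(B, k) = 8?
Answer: -512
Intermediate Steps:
L(P, l) = -32 + P
L(-32, 2)*I(1, 8) = (-32 - 32)*8 = -64*8 = -512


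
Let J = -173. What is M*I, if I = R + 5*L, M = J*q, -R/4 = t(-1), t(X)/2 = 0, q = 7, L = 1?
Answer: -6055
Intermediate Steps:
t(X) = 0 (t(X) = 2*0 = 0)
R = 0 (R = -4*0 = 0)
M = -1211 (M = -173*7 = -1211)
I = 5 (I = 0 + 5*1 = 0 + 5 = 5)
M*I = -1211*5 = -6055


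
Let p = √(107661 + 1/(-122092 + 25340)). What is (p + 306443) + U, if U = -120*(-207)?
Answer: 331283 + √62988074028337/24188 ≈ 3.3161e+5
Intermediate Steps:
U = 24840
p = √62988074028337/24188 (p = √(107661 + 1/(-96752)) = √(107661 - 1/96752) = √(10416417071/96752) = √62988074028337/24188 ≈ 328.12)
(p + 306443) + U = (√62988074028337/24188 + 306443) + 24840 = (306443 + √62988074028337/24188) + 24840 = 331283 + √62988074028337/24188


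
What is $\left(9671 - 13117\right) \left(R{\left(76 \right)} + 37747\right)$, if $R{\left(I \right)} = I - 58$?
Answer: $-130138190$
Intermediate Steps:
$R{\left(I \right)} = -58 + I$
$\left(9671 - 13117\right) \left(R{\left(76 \right)} + 37747\right) = \left(9671 - 13117\right) \left(\left(-58 + 76\right) + 37747\right) = - 3446 \left(18 + 37747\right) = \left(-3446\right) 37765 = -130138190$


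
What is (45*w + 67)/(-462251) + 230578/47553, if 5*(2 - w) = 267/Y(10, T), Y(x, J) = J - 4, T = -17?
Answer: 39263369834/8098418559 ≈ 4.8483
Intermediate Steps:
Y(x, J) = -4 + J
w = 159/35 (w = 2 - 267/(5*(-4 - 17)) = 2 - 267/(5*(-21)) = 2 - 267*(-1)/(5*21) = 2 - ⅕*(-89/7) = 2 + 89/35 = 159/35 ≈ 4.5429)
(45*w + 67)/(-462251) + 230578/47553 = (45*(159/35) + 67)/(-462251) + 230578/47553 = (1431/7 + 67)*(-1/462251) + 230578*(1/47553) = (1900/7)*(-1/462251) + 230578/47553 = -100/170303 + 230578/47553 = 39263369834/8098418559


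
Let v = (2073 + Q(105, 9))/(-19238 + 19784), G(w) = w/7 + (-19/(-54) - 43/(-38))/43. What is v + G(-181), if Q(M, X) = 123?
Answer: -43761982/2007369 ≈ -21.801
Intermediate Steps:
G(w) = 761/22059 + w/7 (G(w) = w*(1/7) + (-19*(-1/54) - 43*(-1/38))*(1/43) = w/7 + (19/54 + 43/38)*(1/43) = w/7 + (761/513)*(1/43) = w/7 + 761/22059 = 761/22059 + w/7)
v = 366/91 (v = (2073 + 123)/(-19238 + 19784) = 2196/546 = 2196*(1/546) = 366/91 ≈ 4.0220)
v + G(-181) = 366/91 + (761/22059 + (1/7)*(-181)) = 366/91 + (761/22059 - 181/7) = 366/91 - 3987352/154413 = -43761982/2007369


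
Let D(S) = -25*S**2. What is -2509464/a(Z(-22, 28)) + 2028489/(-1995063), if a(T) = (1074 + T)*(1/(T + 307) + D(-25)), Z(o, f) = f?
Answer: -835308528258221/959006858075777 ≈ -0.87101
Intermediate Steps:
a(T) = (-15625 + 1/(307 + T))*(1074 + T) (a(T) = (1074 + T)*(1/(T + 307) - 25*(-25)**2) = (1074 + T)*(1/(307 + T) - 25*625) = (1074 + T)*(1/(307 + T) - 15625) = (1074 + T)*(-15625 + 1/(307 + T)) = (-15625 + 1/(307 + T))*(1074 + T))
-2509464/a(Z(-22, 28)) + 2028489/(-1995063) = -2509464*(307 + 28)/(-5151842676 - 21578124*28 - 15625*28**2) + 2028489/(-1995063) = -2509464*335/(-5151842676 - 604187472 - 15625*784) + 2028489*(-1/1995063) = -2509464*335/(-5151842676 - 604187472 - 12250000) - 676163/665021 = -2509464/((1/335)*(-5768280148)) - 676163/665021 = -2509464/(-5768280148/335) - 676163/665021 = -2509464*(-335/5768280148) - 676163/665021 = 210167610/1442070037 - 676163/665021 = -835308528258221/959006858075777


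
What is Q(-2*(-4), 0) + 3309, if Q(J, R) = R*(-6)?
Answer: 3309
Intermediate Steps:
Q(J, R) = -6*R
Q(-2*(-4), 0) + 3309 = -6*0 + 3309 = 0 + 3309 = 3309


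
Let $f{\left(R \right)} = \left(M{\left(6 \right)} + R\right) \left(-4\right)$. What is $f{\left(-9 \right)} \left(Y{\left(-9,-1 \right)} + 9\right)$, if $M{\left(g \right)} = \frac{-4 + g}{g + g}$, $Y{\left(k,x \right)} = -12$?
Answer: $-106$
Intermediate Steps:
$M{\left(g \right)} = \frac{-4 + g}{2 g}$
$f{\left(R \right)} = - \frac{2}{3} - 4 R$ ($f{\left(R \right)} = \left(\frac{-4 + 6}{2 \cdot 6} + R\right) \left(-4\right) = \left(\frac{1}{2} \cdot \frac{1}{6} \cdot 2 + R\right) \left(-4\right) = \left(\frac{1}{6} + R\right) \left(-4\right) = - \frac{2}{3} - 4 R$)
$f{\left(-9 \right)} \left(Y{\left(-9,-1 \right)} + 9\right) = \left(- \frac{2}{3} - -36\right) \left(-12 + 9\right) = \left(- \frac{2}{3} + 36\right) \left(-3\right) = \frac{106}{3} \left(-3\right) = -106$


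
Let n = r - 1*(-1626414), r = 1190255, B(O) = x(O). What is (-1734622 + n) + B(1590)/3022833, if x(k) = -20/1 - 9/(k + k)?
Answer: 3467098221878857/3204202980 ≈ 1.0820e+6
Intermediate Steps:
x(k) = -20 - 9/(2*k) (x(k) = -20*1 - 9*1/(2*k) = -20 - 9/(2*k))
B(O) = -20 - 9/(2*O)
n = 2816669 (n = 1190255 - 1*(-1626414) = 1190255 + 1626414 = 2816669)
(-1734622 + n) + B(1590)/3022833 = (-1734622 + 2816669) + (-20 - 9/2/1590)/3022833 = 1082047 + (-20 - 9/2*1/1590)*(1/3022833) = 1082047 + (-20 - 3/1060)*(1/3022833) = 1082047 - 21203/1060*1/3022833 = 1082047 - 21203/3204202980 = 3467098221878857/3204202980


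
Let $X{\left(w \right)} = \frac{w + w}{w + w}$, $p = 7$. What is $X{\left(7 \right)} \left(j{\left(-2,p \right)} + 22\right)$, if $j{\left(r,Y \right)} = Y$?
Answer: $29$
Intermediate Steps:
$X{\left(w \right)} = 1$ ($X{\left(w \right)} = \frac{2 w}{2 w} = 2 w \frac{1}{2 w} = 1$)
$X{\left(7 \right)} \left(j{\left(-2,p \right)} + 22\right) = 1 \left(7 + 22\right) = 1 \cdot 29 = 29$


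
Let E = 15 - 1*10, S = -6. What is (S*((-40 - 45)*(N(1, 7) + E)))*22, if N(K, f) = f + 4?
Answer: 179520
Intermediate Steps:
N(K, f) = 4 + f
E = 5 (E = 15 - 10 = 5)
(S*((-40 - 45)*(N(1, 7) + E)))*22 = -6*(-40 - 45)*((4 + 7) + 5)*22 = -(-510)*(11 + 5)*22 = -(-510)*16*22 = -6*(-1360)*22 = 8160*22 = 179520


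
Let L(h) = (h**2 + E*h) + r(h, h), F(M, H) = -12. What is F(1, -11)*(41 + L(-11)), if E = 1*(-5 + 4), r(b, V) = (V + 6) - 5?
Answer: -1956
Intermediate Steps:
r(b, V) = 1 + V (r(b, V) = (6 + V) - 5 = 1 + V)
E = -1 (E = 1*(-1) = -1)
L(h) = 1 + h**2 (L(h) = (h**2 - h) + (1 + h) = 1 + h**2)
F(1, -11)*(41 + L(-11)) = -12*(41 + (1 + (-11)**2)) = -12*(41 + (1 + 121)) = -12*(41 + 122) = -12*163 = -1956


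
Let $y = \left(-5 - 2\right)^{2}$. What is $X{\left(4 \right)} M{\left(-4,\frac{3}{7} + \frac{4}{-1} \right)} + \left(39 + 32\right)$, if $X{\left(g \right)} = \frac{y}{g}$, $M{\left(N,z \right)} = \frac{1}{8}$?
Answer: $\frac{2321}{32} \approx 72.531$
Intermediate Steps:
$M{\left(N,z \right)} = \frac{1}{8}$
$y = 49$ ($y = \left(-7\right)^{2} = 49$)
$X{\left(g \right)} = \frac{49}{g}$
$X{\left(4 \right)} M{\left(-4,\frac{3}{7} + \frac{4}{-1} \right)} + \left(39 + 32\right) = \frac{49}{4} \cdot \frac{1}{8} + \left(39 + 32\right) = 49 \cdot \frac{1}{4} \cdot \frac{1}{8} + 71 = \frac{49}{4} \cdot \frac{1}{8} + 71 = \frac{49}{32} + 71 = \frac{2321}{32}$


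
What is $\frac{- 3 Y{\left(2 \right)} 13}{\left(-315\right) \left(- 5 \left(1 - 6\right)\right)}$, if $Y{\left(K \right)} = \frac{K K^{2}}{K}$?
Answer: $\frac{52}{2625} \approx 0.01981$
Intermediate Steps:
$Y{\left(K \right)} = K^{2}$ ($Y{\left(K \right)} = \frac{K^{3}}{K} = K^{2}$)
$\frac{- 3 Y{\left(2 \right)} 13}{\left(-315\right) \left(- 5 \left(1 - 6\right)\right)} = \frac{- 3 \cdot 2^{2} \cdot 13}{\left(-315\right) \left(- 5 \left(1 - 6\right)\right)} = \frac{\left(-3\right) 4 \cdot 13}{\left(-315\right) \left(\left(-5\right) \left(-5\right)\right)} = \frac{\left(-12\right) 13}{\left(-315\right) 25} = - \frac{156}{-7875} = \left(-156\right) \left(- \frac{1}{7875}\right) = \frac{52}{2625}$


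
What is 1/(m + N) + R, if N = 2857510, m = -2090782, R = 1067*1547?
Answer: 1265598806473/766728 ≈ 1.6506e+6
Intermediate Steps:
R = 1650649
1/(m + N) + R = 1/(-2090782 + 2857510) + 1650649 = 1/766728 + 1650649 = 1265598806473/766728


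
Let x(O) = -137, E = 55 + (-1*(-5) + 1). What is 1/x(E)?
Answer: -1/137 ≈ -0.0072993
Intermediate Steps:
E = 61 (E = 55 + (5 + 1) = 55 + 6 = 61)
1/x(E) = 1/(-137) = -1/137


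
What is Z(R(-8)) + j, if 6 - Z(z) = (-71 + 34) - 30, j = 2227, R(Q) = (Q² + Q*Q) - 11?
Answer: 2300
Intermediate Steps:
R(Q) = -11 + 2*Q² (R(Q) = (Q² + Q²) - 11 = 2*Q² - 11 = -11 + 2*Q²)
Z(z) = 73 (Z(z) = 6 - ((-71 + 34) - 30) = 6 - (-37 - 30) = 6 - 1*(-67) = 6 + 67 = 73)
Z(R(-8)) + j = 73 + 2227 = 2300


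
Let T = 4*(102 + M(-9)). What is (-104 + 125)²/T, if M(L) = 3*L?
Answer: 147/100 ≈ 1.4700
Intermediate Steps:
T = 300 (T = 4*(102 + 3*(-9)) = 4*(102 - 27) = 4*75 = 300)
(-104 + 125)²/T = (-104 + 125)²/300 = 21²*(1/300) = 441*(1/300) = 147/100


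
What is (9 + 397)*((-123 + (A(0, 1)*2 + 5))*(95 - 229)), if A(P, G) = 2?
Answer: 6202056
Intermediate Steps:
(9 + 397)*((-123 + (A(0, 1)*2 + 5))*(95 - 229)) = (9 + 397)*((-123 + (2*2 + 5))*(95 - 229)) = 406*((-123 + (4 + 5))*(-134)) = 406*((-123 + 9)*(-134)) = 406*(-114*(-134)) = 406*15276 = 6202056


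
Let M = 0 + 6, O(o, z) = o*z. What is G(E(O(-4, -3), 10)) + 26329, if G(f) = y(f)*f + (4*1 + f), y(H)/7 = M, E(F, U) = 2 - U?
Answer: 25989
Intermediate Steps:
M = 6
y(H) = 42 (y(H) = 7*6 = 42)
G(f) = 4 + 43*f (G(f) = 42*f + (4*1 + f) = 42*f + (4 + f) = 4 + 43*f)
G(E(O(-4, -3), 10)) + 26329 = (4 + 43*(2 - 1*10)) + 26329 = (4 + 43*(2 - 10)) + 26329 = (4 + 43*(-8)) + 26329 = (4 - 344) + 26329 = -340 + 26329 = 25989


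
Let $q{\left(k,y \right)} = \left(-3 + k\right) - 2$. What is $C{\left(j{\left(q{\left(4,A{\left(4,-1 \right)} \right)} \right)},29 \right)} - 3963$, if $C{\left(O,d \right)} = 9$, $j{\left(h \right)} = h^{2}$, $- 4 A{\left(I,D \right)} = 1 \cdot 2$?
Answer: $-3954$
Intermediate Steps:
$A{\left(I,D \right)} = - \frac{1}{2}$ ($A{\left(I,D \right)} = - \frac{1 \cdot 2}{4} = \left(- \frac{1}{4}\right) 2 = - \frac{1}{2}$)
$q{\left(k,y \right)} = -5 + k$
$C{\left(j{\left(q{\left(4,A{\left(4,-1 \right)} \right)} \right)},29 \right)} - 3963 = 9 - 3963 = -3954$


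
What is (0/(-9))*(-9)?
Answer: 0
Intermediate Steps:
(0/(-9))*(-9) = (0*(-⅑))*(-9) = 0*(-9) = 0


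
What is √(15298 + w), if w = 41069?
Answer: 3*√6263 ≈ 237.42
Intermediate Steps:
√(15298 + w) = √(15298 + 41069) = √56367 = 3*√6263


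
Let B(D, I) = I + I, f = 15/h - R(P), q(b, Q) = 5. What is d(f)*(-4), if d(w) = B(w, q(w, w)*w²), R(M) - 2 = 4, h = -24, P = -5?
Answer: -14045/8 ≈ -1755.6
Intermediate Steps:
R(M) = 6 (R(M) = 2 + 4 = 6)
f = -53/8 (f = 15/(-24) - 1*6 = 15*(-1/24) - 6 = -5/8 - 6 = -53/8 ≈ -6.6250)
B(D, I) = 2*I
d(w) = 10*w² (d(w) = 2*(5*w²) = 10*w²)
d(f)*(-4) = (10*(-53/8)²)*(-4) = (10*(2809/64))*(-4) = (14045/32)*(-4) = -14045/8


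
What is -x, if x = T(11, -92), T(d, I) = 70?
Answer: -70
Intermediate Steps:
x = 70
-x = -1*70 = -70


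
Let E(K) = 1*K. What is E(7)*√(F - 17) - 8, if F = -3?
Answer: -8 + 14*I*√5 ≈ -8.0 + 31.305*I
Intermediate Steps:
E(K) = K
E(7)*√(F - 17) - 8 = 7*√(-3 - 17) - 8 = 7*√(-20) - 8 = 7*(2*I*√5) - 8 = 14*I*√5 - 8 = -8 + 14*I*√5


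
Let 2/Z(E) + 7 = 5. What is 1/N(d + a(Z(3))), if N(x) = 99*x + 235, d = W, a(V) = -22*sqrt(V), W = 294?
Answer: 29341/865637965 + 2178*I/865637965 ≈ 3.3895e-5 + 2.5161e-6*I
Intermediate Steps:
Z(E) = -1 (Z(E) = 2/(-7 + 5) = 2/(-2) = 2*(-1/2) = -1)
d = 294
N(x) = 235 + 99*x
1/N(d + a(Z(3))) = 1/(235 + 99*(294 - 22*I)) = 1/(235 + (29106 - 2178*I)) = 1/(29341 - 2178*I) = (29341 + 2178*I)/865637965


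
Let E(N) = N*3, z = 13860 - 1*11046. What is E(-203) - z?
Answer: -3423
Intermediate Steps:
z = 2814 (z = 13860 - 11046 = 2814)
E(N) = 3*N
E(-203) - z = 3*(-203) - 1*2814 = -609 - 2814 = -3423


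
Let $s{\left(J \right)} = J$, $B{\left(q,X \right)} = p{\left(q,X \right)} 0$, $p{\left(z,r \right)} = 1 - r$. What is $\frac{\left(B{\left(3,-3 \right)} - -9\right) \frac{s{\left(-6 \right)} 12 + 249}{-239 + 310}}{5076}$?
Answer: $\frac{59}{13348} \approx 0.0044201$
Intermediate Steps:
$B{\left(q,X \right)} = 0$ ($B{\left(q,X \right)} = \left(1 - X\right) 0 = 0$)
$\frac{\left(B{\left(3,-3 \right)} - -9\right) \frac{s{\left(-6 \right)} 12 + 249}{-239 + 310}}{5076} = \frac{\left(0 - -9\right) \frac{\left(-6\right) 12 + 249}{-239 + 310}}{5076} = \left(0 + 9\right) \frac{-72 + 249}{71} \cdot \frac{1}{5076} = 9 \cdot 177 \cdot \frac{1}{71} \cdot \frac{1}{5076} = 9 \cdot \frac{177}{71} \cdot \frac{1}{5076} = \frac{1593}{71} \cdot \frac{1}{5076} = \frac{59}{13348}$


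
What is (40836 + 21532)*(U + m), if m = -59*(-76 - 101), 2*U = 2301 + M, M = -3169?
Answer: 624241312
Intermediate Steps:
U = -434 (U = (2301 - 3169)/2 = (½)*(-868) = -434)
m = 10443 (m = -59*(-177) = 10443)
(40836 + 21532)*(U + m) = (40836 + 21532)*(-434 + 10443) = 62368*10009 = 624241312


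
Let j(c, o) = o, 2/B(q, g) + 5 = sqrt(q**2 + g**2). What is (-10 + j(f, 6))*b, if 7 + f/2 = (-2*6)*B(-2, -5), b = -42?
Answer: 168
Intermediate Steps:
B(q, g) = 2/(-5 + sqrt(g**2 + q**2)) (B(q, g) = 2/(-5 + sqrt(q**2 + g**2)) = 2/(-5 + sqrt(g**2 + q**2)))
f = -14 - 48/(-5 + sqrt(29)) (f = -14 + 2*((-2*6)*(2/(-5 + sqrt((-5)**2 + (-2)**2)))) = -14 + 2*(-24/(-5 + sqrt(25 + 4))) = -14 + 2*(-24/(-5 + sqrt(29))) = -14 - 48/(-5 + sqrt(29)) ≈ -138.62)
(-10 + j(f, 6))*b = (-10 + 6)*(-42) = -4*(-42) = 168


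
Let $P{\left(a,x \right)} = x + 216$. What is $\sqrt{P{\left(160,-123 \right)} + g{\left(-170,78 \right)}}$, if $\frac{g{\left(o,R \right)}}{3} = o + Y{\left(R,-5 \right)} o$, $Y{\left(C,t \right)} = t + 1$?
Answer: $\sqrt{1623} \approx 40.286$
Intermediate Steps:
$P{\left(a,x \right)} = 216 + x$
$Y{\left(C,t \right)} = 1 + t$
$g{\left(o,R \right)} = - 9 o$ ($g{\left(o,R \right)} = 3 \left(o + \left(1 - 5\right) o\right) = 3 \left(o - 4 o\right) = 3 \left(- 3 o\right) = - 9 o$)
$\sqrt{P{\left(160,-123 \right)} + g{\left(-170,78 \right)}} = \sqrt{\left(216 - 123\right) - -1530} = \sqrt{93 + 1530} = \sqrt{1623}$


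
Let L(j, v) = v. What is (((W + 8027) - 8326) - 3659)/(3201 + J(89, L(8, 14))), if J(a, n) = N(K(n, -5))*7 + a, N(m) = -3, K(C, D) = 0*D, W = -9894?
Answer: -13852/3269 ≈ -4.2374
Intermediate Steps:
K(C, D) = 0
J(a, n) = -21 + a (J(a, n) = -3*7 + a = -21 + a)
(((W + 8027) - 8326) - 3659)/(3201 + J(89, L(8, 14))) = (((-9894 + 8027) - 8326) - 3659)/(3201 + (-21 + 89)) = ((-1867 - 8326) - 3659)/(3201 + 68) = (-10193 - 3659)/3269 = -13852*1/3269 = -13852/3269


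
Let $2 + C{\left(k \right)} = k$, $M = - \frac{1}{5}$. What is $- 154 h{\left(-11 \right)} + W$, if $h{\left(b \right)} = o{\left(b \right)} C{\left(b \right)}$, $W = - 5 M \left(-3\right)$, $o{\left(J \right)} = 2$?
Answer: $4001$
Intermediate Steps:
$M = - \frac{1}{5}$ ($M = \left(-1\right) \frac{1}{5} = - \frac{1}{5} \approx -0.2$)
$C{\left(k \right)} = -2 + k$
$W = -3$ ($W = \left(-5\right) \left(- \frac{1}{5}\right) \left(-3\right) = 1 \left(-3\right) = -3$)
$h{\left(b \right)} = -4 + 2 b$ ($h{\left(b \right)} = 2 \left(-2 + b\right) = -4 + 2 b$)
$- 154 h{\left(-11 \right)} + W = - 154 \left(-4 + 2 \left(-11\right)\right) - 3 = - 154 \left(-4 - 22\right) - 3 = \left(-154\right) \left(-26\right) - 3 = 4004 - 3 = 4001$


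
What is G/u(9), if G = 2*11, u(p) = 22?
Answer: 1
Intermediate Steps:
G = 22
G/u(9) = 22/22 = 22*(1/22) = 1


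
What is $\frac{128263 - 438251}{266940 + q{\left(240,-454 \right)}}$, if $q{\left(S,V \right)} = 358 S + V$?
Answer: $- \frac{154994}{176203} \approx -0.87963$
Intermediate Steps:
$q{\left(S,V \right)} = V + 358 S$
$\frac{128263 - 438251}{266940 + q{\left(240,-454 \right)}} = \frac{128263 - 438251}{266940 + \left(-454 + 358 \cdot 240\right)} = - \frac{309988}{266940 + \left(-454 + 85920\right)} = - \frac{309988}{266940 + 85466} = - \frac{309988}{352406} = \left(-309988\right) \frac{1}{352406} = - \frac{154994}{176203}$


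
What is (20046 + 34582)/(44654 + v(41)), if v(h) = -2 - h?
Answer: 7804/6373 ≈ 1.2245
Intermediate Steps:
(20046 + 34582)/(44654 + v(41)) = (20046 + 34582)/(44654 + (-2 - 1*41)) = 54628/(44654 + (-2 - 41)) = 54628/(44654 - 43) = 54628/44611 = 54628*(1/44611) = 7804/6373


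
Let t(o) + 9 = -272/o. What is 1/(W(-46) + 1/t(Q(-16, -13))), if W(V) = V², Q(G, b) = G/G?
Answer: 281/594595 ≈ 0.00047259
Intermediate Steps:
Q(G, b) = 1
t(o) = -9 - 272/o
1/(W(-46) + 1/t(Q(-16, -13))) = 1/((-46)² + 1/(-9 - 272/1)) = 1/(2116 + 1/(-9 - 272*1)) = 1/(2116 + 1/(-9 - 272)) = 1/(2116 + 1/(-281)) = 1/(2116 - 1/281) = 1/(594595/281) = 281/594595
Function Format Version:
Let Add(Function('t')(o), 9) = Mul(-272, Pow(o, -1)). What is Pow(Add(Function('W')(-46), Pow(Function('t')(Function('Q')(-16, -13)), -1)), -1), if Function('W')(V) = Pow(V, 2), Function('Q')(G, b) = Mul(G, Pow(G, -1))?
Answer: Rational(281, 594595) ≈ 0.00047259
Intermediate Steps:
Function('Q')(G, b) = 1
Function('t')(o) = Add(-9, Mul(-272, Pow(o, -1)))
Pow(Add(Function('W')(-46), Pow(Function('t')(Function('Q')(-16, -13)), -1)), -1) = Pow(Add(Pow(-46, 2), Pow(Add(-9, Mul(-272, Pow(1, -1))), -1)), -1) = Pow(Add(2116, Pow(Add(-9, Mul(-272, 1)), -1)), -1) = Pow(Add(2116, Pow(Add(-9, -272), -1)), -1) = Pow(Add(2116, Pow(-281, -1)), -1) = Pow(Add(2116, Rational(-1, 281)), -1) = Pow(Rational(594595, 281), -1) = Rational(281, 594595)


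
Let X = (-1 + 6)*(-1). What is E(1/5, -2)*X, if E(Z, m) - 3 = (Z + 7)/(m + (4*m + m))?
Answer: -12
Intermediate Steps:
E(Z, m) = 3 + (7 + Z)/(6*m) (E(Z, m) = 3 + (Z + 7)/(m + (4*m + m)) = 3 + (7 + Z)/(m + 5*m) = 3 + (7 + Z)/((6*m)) = 3 + (7 + Z)*(1/(6*m)) = 3 + (7 + Z)/(6*m))
X = -5 (X = 5*(-1) = -5)
E(1/5, -2)*X = ((1/6)*(7 + 1/5 + 18*(-2))/(-2))*(-5) = ((1/6)*(-1/2)*(7 + 1/5 - 36))*(-5) = ((1/6)*(-1/2)*(-144/5))*(-5) = (12/5)*(-5) = -12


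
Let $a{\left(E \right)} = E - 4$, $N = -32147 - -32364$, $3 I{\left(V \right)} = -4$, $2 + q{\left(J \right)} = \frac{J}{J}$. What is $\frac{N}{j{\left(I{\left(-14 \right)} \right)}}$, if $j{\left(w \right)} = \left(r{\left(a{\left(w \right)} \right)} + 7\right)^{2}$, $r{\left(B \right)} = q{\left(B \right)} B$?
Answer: $\frac{1953}{1369} \approx 1.4266$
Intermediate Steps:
$q{\left(J \right)} = -1$ ($q{\left(J \right)} = -2 + \frac{J}{J} = -2 + 1 = -1$)
$I{\left(V \right)} = - \frac{4}{3}$ ($I{\left(V \right)} = \frac{1}{3} \left(-4\right) = - \frac{4}{3}$)
$N = 217$ ($N = -32147 + 32364 = 217$)
$a{\left(E \right)} = -4 + E$
$r{\left(B \right)} = - B$
$j{\left(w \right)} = \left(11 - w\right)^{2}$ ($j{\left(w \right)} = \left(- (-4 + w) + 7\right)^{2} = \left(\left(4 - w\right) + 7\right)^{2} = \left(11 - w\right)^{2}$)
$\frac{N}{j{\left(I{\left(-14 \right)} \right)}} = \frac{217}{\left(11 - - \frac{4}{3}\right)^{2}} = \frac{217}{\left(11 + \frac{4}{3}\right)^{2}} = \frac{217}{\left(\frac{37}{3}\right)^{2}} = \frac{217}{\frac{1369}{9}} = 217 \cdot \frac{9}{1369} = \frac{1953}{1369}$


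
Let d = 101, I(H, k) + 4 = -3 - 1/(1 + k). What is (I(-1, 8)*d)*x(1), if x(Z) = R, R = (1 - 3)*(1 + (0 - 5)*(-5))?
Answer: 336128/9 ≈ 37348.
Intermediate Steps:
R = -52 (R = -2*(1 - 5*(-5)) = -2*(1 + 25) = -2*26 = -52)
x(Z) = -52
I(H, k) = -7 - 1/(1 + k) (I(H, k) = -4 + (-3 - 1/(1 + k)) = -7 - 1/(1 + k))
(I(-1, 8)*d)*x(1) = (((-8 - 7*8)/(1 + 8))*101)*(-52) = (((-8 - 56)/9)*101)*(-52) = (((⅑)*(-64))*101)*(-52) = -64/9*101*(-52) = -6464/9*(-52) = 336128/9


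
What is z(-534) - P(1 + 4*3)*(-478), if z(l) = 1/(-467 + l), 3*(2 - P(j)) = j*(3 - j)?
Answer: 65073005/3003 ≈ 21669.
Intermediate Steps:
P(j) = 2 - j*(3 - j)/3
z(-534) - P(1 + 4*3)*(-478) = 1/(-467 - 534) - (2 - (1 + 4*3) + (1 + 4*3)**2/3)*(-478) = 1/(-1001) - (2 - (1 + 12) + (1 + 12)**2/3)*(-478) = -1/1001 - (2 - 1*13 + (1/3)*13**2)*(-478) = -1/1001 - (2 - 13 + (1/3)*169)*(-478) = -1/1001 - (2 - 13 + 169/3)*(-478) = -1/1001 - 136*(-478)/3 = -1/1001 - 1*(-65008/3) = -1/1001 + 65008/3 = 65073005/3003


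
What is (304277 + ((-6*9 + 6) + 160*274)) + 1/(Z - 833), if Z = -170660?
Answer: 59691397016/171493 ≈ 3.4807e+5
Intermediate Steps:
(304277 + ((-6*9 + 6) + 160*274)) + 1/(Z - 833) = (304277 + ((-6*9 + 6) + 160*274)) + 1/(-170660 - 833) = (304277 + ((-54 + 6) + 43840)) + 1/(-171493) = (304277 + (-48 + 43840)) - 1/171493 = (304277 + 43792) - 1/171493 = 348069 - 1/171493 = 59691397016/171493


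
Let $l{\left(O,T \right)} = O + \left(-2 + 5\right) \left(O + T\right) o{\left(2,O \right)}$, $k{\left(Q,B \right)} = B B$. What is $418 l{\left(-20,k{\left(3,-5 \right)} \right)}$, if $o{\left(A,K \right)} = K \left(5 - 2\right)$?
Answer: $-384560$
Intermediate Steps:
$o{\left(A,K \right)} = 3 K$ ($o{\left(A,K \right)} = K 3 = 3 K$)
$k{\left(Q,B \right)} = B^{2}$
$l{\left(O,T \right)} = O + 3 O \left(3 O + 3 T\right)$ ($l{\left(O,T \right)} = O + \left(-2 + 5\right) \left(O + T\right) 3 O = O + 3 \left(O + T\right) 3 O = O + \left(3 O + 3 T\right) 3 O = O + 3 O \left(3 O + 3 T\right)$)
$418 l{\left(-20,k{\left(3,-5 \right)} \right)} = 418 \left(- 20 \left(1 + 9 \left(-20\right) + 9 \left(-5\right)^{2}\right)\right) = 418 \left(- 20 \left(1 - 180 + 9 \cdot 25\right)\right) = 418 \left(- 20 \left(1 - 180 + 225\right)\right) = 418 \left(\left(-20\right) 46\right) = 418 \left(-920\right) = -384560$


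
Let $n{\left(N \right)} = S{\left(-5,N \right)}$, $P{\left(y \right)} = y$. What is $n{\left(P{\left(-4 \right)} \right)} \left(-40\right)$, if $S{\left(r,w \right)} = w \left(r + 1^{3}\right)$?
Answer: $-640$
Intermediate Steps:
$S{\left(r,w \right)} = w \left(1 + r\right)$ ($S{\left(r,w \right)} = w \left(r + 1\right) = w \left(1 + r\right)$)
$n{\left(N \right)} = - 4 N$ ($n{\left(N \right)} = N \left(1 - 5\right) = N \left(-4\right) = - 4 N$)
$n{\left(P{\left(-4 \right)} \right)} \left(-40\right) = \left(-4\right) \left(-4\right) \left(-40\right) = 16 \left(-40\right) = -640$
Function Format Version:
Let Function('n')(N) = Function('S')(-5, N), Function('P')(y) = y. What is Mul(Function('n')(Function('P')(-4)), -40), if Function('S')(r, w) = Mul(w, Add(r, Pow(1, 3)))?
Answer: -640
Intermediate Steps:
Function('S')(r, w) = Mul(w, Add(1, r)) (Function('S')(r, w) = Mul(w, Add(r, 1)) = Mul(w, Add(1, r)))
Function('n')(N) = Mul(-4, N) (Function('n')(N) = Mul(N, Add(1, -5)) = Mul(N, -4) = Mul(-4, N))
Mul(Function('n')(Function('P')(-4)), -40) = Mul(Mul(-4, -4), -40) = Mul(16, -40) = -640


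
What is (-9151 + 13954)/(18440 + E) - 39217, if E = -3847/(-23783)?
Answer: -17198986116890/438562367 ≈ -39217.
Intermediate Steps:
E = 3847/23783 (E = -3847*(-1/23783) = 3847/23783 ≈ 0.16175)
(-9151 + 13954)/(18440 + E) - 39217 = (-9151 + 13954)/(18440 + 3847/23783) - 39217 = 4803/(438562367/23783) - 39217 = 4803*(23783/438562367) - 39217 = 114229749/438562367 - 39217 = -17198986116890/438562367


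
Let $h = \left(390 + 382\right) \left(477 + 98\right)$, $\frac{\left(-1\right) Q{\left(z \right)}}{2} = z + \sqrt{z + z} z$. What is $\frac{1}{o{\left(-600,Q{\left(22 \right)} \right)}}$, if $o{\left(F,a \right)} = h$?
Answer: $\frac{1}{443900} \approx 2.2528 \cdot 10^{-6}$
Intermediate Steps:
$Q{\left(z \right)} = - 2 z - 2 \sqrt{2} z^{\frac{3}{2}}$ ($Q{\left(z \right)} = - 2 \left(z + \sqrt{z + z} z\right) = - 2 \left(z + \sqrt{2 z} z\right) = - 2 \left(z + \sqrt{2} \sqrt{z} z\right) = - 2 \left(z + \sqrt{2} z^{\frac{3}{2}}\right) = - 2 z - 2 \sqrt{2} z^{\frac{3}{2}}$)
$h = 443900$ ($h = 772 \cdot 575 = 443900$)
$o{\left(F,a \right)} = 443900$
$\frac{1}{o{\left(-600,Q{\left(22 \right)} \right)}} = \frac{1}{443900}$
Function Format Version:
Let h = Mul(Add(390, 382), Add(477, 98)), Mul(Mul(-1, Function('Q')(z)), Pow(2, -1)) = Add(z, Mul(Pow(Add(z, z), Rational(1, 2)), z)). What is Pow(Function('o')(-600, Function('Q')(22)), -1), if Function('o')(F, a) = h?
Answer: Rational(1, 443900) ≈ 2.2528e-6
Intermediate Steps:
Function('Q')(z) = Add(Mul(-2, z), Mul(-2, Pow(2, Rational(1, 2)), Pow(z, Rational(3, 2)))) (Function('Q')(z) = Mul(-2, Add(z, Mul(Pow(Add(z, z), Rational(1, 2)), z))) = Mul(-2, Add(z, Mul(Pow(Mul(2, z), Rational(1, 2)), z))) = Mul(-2, Add(z, Mul(Mul(Pow(2, Rational(1, 2)), Pow(z, Rational(1, 2))), z))) = Mul(-2, Add(z, Mul(Pow(2, Rational(1, 2)), Pow(z, Rational(3, 2))))) = Add(Mul(-2, z), Mul(-2, Pow(2, Rational(1, 2)), Pow(z, Rational(3, 2)))))
h = 443900 (h = Mul(772, 575) = 443900)
Function('o')(F, a) = 443900
Pow(Function('o')(-600, Function('Q')(22)), -1) = Pow(443900, -1) = Rational(1, 443900)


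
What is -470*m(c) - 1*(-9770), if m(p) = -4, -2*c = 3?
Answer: 11650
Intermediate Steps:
c = -3/2 (c = -½*3 = -3/2 ≈ -1.5000)
-470*m(c) - 1*(-9770) = -470*(-4) - 1*(-9770) = 1880 + 9770 = 11650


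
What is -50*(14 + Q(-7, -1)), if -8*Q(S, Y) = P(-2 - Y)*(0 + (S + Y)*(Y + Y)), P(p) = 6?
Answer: -100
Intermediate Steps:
Q(S, Y) = -3*Y*(S + Y)/2 (Q(S, Y) = -3*(0 + (S + Y)*(Y + Y))/4 = -3*(0 + (S + Y)*(2*Y))/4 = -3*(0 + 2*Y*(S + Y))/4 = -3*2*Y*(S + Y)/4 = -3*Y*(S + Y)/2)
-50*(14 + Q(-7, -1)) = -50*(14 - 3/2*(-1)*(-7 - 1)) = -50*(14 - 3/2*(-1)*(-8)) = -50*(14 - 12) = -50*2 = -100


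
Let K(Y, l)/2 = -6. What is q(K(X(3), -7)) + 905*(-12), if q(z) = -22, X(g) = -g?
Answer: -10882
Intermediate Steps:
K(Y, l) = -12 (K(Y, l) = 2*(-6) = -12)
q(K(X(3), -7)) + 905*(-12) = -22 + 905*(-12) = -22 - 10860 = -10882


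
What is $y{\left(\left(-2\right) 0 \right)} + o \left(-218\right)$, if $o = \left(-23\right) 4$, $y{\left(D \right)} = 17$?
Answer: $20073$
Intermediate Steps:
$o = -92$
$y{\left(\left(-2\right) 0 \right)} + o \left(-218\right) = 17 - -20056 = 17 + 20056 = 20073$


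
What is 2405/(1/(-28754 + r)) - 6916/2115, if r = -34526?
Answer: -321878472916/2115 ≈ -1.5219e+8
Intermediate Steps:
2405/(1/(-28754 + r)) - 6916/2115 = 2405/(1/(-28754 - 34526)) - 6916/2115 = 2405/(1/(-63280)) - 6916*1/2115 = 2405/(-1/63280) - 6916/2115 = 2405*(-63280) - 6916/2115 = -152188400 - 6916/2115 = -321878472916/2115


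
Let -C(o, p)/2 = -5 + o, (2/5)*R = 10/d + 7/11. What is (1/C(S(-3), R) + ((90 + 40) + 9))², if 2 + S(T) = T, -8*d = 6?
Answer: 7733961/400 ≈ 19335.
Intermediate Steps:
d = -¾ (d = -⅛*6 = -¾ ≈ -0.75000)
S(T) = -2 + T
R = -2095/66 (R = 5*(10/(-¾) + 7/11)/2 = 5*(10*(-4/3) + 7*(1/11))/2 = 5*(-40/3 + 7/11)/2 = (5/2)*(-419/33) = -2095/66 ≈ -31.742)
C(o, p) = 10 - 2*o (C(o, p) = -2*(-5 + o) = 10 - 2*o)
(1/C(S(-3), R) + ((90 + 40) + 9))² = (1/(10 - 2*(-2 - 3)) + ((90 + 40) + 9))² = (1/(10 - 2*(-5)) + (130 + 9))² = (1/(10 + 10) + 139)² = (1/20 + 139)² = (2781/20)² = 7733961/400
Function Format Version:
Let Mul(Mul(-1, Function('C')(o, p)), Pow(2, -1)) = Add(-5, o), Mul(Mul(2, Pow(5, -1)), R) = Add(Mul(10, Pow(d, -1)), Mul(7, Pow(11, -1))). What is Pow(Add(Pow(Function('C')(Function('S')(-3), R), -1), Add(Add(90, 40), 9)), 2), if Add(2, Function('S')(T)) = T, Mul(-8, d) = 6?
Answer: Rational(7733961, 400) ≈ 19335.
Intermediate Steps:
d = Rational(-3, 4) (d = Mul(Rational(-1, 8), 6) = Rational(-3, 4) ≈ -0.75000)
Function('S')(T) = Add(-2, T)
R = Rational(-2095, 66) (R = Mul(Rational(5, 2), Add(Mul(10, Pow(Rational(-3, 4), -1)), Mul(7, Pow(11, -1)))) = Mul(Rational(5, 2), Add(Mul(10, Rational(-4, 3)), Mul(7, Rational(1, 11)))) = Mul(Rational(5, 2), Add(Rational(-40, 3), Rational(7, 11))) = Mul(Rational(5, 2), Rational(-419, 33)) = Rational(-2095, 66) ≈ -31.742)
Function('C')(o, p) = Add(10, Mul(-2, o)) (Function('C')(o, p) = Mul(-2, Add(-5, o)) = Add(10, Mul(-2, o)))
Pow(Add(Pow(Function('C')(Function('S')(-3), R), -1), Add(Add(90, 40), 9)), 2) = Pow(Add(Pow(Add(10, Mul(-2, Add(-2, -3))), -1), Add(Add(90, 40), 9)), 2) = Pow(Add(Pow(Add(10, Mul(-2, -5)), -1), Add(130, 9)), 2) = Pow(Add(Pow(Add(10, 10), -1), 139), 2) = Pow(Add(Pow(20, -1), 139), 2) = Pow(Add(Rational(1, 20), 139), 2) = Pow(Rational(2781, 20), 2) = Rational(7733961, 400)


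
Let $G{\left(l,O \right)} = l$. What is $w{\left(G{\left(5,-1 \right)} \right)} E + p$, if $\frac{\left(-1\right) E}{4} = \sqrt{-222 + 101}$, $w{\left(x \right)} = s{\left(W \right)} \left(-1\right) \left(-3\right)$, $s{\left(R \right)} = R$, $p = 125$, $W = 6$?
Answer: $125 - 792 i \approx 125.0 - 792.0 i$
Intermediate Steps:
$w{\left(x \right)} = 18$ ($w{\left(x \right)} = 6 \left(-1\right) \left(-3\right) = \left(-6\right) \left(-3\right) = 18$)
$E = - 44 i$ ($E = - 4 \sqrt{-222 + 101} = - 4 \sqrt{-121} = - 4 \cdot 11 i = - 44 i \approx - 44.0 i$)
$w{\left(G{\left(5,-1 \right)} \right)} E + p = 18 \left(- 44 i\right) + 125 = - 792 i + 125 = 125 - 792 i$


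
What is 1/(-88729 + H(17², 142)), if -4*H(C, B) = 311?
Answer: -4/355227 ≈ -1.1260e-5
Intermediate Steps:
H(C, B) = -311/4 (H(C, B) = -¼*311 = -311/4)
1/(-88729 + H(17², 142)) = 1/(-88729 - 311/4) = 1/(-355227/4) = -4/355227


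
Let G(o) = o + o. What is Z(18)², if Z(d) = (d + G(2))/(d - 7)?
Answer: 4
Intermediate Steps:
G(o) = 2*o
Z(d) = (4 + d)/(-7 + d) (Z(d) = (d + 2*2)/(d - 7) = (d + 4)/(-7 + d) = (4 + d)/(-7 + d))
Z(18)² = ((4 + 18)/(-7 + 18))² = (22/11)² = ((1/11)*22)² = 2² = 4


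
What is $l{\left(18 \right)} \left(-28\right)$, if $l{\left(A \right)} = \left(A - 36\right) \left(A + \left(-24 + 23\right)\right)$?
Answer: $8568$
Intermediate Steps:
$l{\left(A \right)} = \left(-1 + A\right) \left(-36 + A\right)$ ($l{\left(A \right)} = \left(-36 + A\right) \left(A - 1\right) = \left(-36 + A\right) \left(-1 + A\right) = \left(-1 + A\right) \left(-36 + A\right)$)
$l{\left(18 \right)} \left(-28\right) = \left(36 + 18^{2} - 666\right) \left(-28\right) = \left(36 + 324 - 666\right) \left(-28\right) = \left(-306\right) \left(-28\right) = 8568$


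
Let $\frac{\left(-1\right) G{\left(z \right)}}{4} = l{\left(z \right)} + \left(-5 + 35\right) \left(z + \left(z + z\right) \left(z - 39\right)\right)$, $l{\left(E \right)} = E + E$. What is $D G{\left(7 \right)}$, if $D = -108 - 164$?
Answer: $-14379008$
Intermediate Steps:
$D = -272$ ($D = -108 - 164 = -272$)
$l{\left(E \right)} = 2 E$
$G{\left(z \right)} = - 128 z - 240 z \left(-39 + z\right)$ ($G{\left(z \right)} = - 4 \left(2 z + \left(-5 + 35\right) \left(z + \left(z + z\right) \left(z - 39\right)\right)\right) = - 4 \left(2 z + 30 \left(z + 2 z \left(-39 + z\right)\right)\right) = - 4 \left(2 z + \left(30 z + 60 z \left(-39 + z\right)\right)\right) = - 4 \left(32 z + 60 z \left(-39 + z\right)\right) = - 128 z - 240 z \left(-39 + z\right)$)
$D G{\left(7 \right)} = - 272 \cdot 16 \cdot 7 \left(577 - 105\right) = - 272 \cdot 16 \cdot 7 \cdot 472 = \left(-272\right) 52864 = -14379008$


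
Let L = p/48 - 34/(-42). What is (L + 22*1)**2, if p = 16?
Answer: 26244/49 ≈ 535.59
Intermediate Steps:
L = 8/7 (L = 16/48 - 34/(-42) = 16*(1/48) - 34*(-1/42) = 1/3 + 17/21 = 8/7 ≈ 1.1429)
(L + 22*1)**2 = (8/7 + 22*1)**2 = (8/7 + 22)**2 = (162/7)**2 = 26244/49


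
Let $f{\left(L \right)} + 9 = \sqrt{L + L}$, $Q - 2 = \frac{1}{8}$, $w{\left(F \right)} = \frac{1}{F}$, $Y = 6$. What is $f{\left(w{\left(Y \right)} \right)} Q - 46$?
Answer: $- \frac{521}{8} + \frac{17 \sqrt{3}}{24} \approx -63.898$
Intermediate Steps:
$Q = \frac{17}{8}$ ($Q = 2 + \frac{1}{8} = \frac{17}{8} \approx 2.125$)
$f{\left(L \right)} = -9 + \sqrt{2} \sqrt{L}$ ($f{\left(L \right)} = -9 + \sqrt{L + L} = -9 + \sqrt{2 L} = -9 + \sqrt{2} \sqrt{L}$)
$f{\left(w{\left(Y \right)} \right)} Q - 46 = \left(-9 + \sqrt{2} \sqrt{\frac{1}{6}}\right) \frac{17}{8} - 46 = \left(-9 + \frac{\sqrt{2}}{\sqrt{6}}\right) \frac{17}{8} - 46 = \left(-9 + \sqrt{2} \frac{\sqrt{6}}{6}\right) \frac{17}{8} - 46 = \left(-9 + \frac{\sqrt{3}}{3}\right) \frac{17}{8} - 46 = \left(- \frac{153}{8} + \frac{17 \sqrt{3}}{24}\right) - 46 = - \frac{521}{8} + \frac{17 \sqrt{3}}{24}$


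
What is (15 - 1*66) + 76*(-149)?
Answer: -11375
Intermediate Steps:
(15 - 1*66) + 76*(-149) = (15 - 66) - 11324 = -51 - 11324 = -11375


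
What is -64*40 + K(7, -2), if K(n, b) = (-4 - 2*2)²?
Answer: -2496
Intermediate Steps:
K(n, b) = 64 (K(n, b) = (-4 - 4)² = (-8)² = 64)
-64*40 + K(7, -2) = -64*40 + 64 = -2560 + 64 = -2496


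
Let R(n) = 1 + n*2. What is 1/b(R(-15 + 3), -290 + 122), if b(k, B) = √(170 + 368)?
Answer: √538/538 ≈ 0.043113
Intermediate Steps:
R(n) = 1 + 2*n
b(k, B) = √538
1/b(R(-15 + 3), -290 + 122) = 1/(√538) = √538/538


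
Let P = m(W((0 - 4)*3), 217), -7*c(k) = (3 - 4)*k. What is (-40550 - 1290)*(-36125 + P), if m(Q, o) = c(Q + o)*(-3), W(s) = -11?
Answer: 10606147120/7 ≈ 1.5152e+9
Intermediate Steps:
c(k) = k/7 (c(k) = -(3 - 4)*k/7 = -(-1)*k/7 = k/7)
m(Q, o) = -3*Q/7 - 3*o/7 (m(Q, o) = ((Q + o)/7)*(-3) = (Q/7 + o/7)*(-3) = -3*Q/7 - 3*o/7)
P = -618/7 (P = -3/7*(-11) - 3/7*217 = 33/7 - 93 = -618/7 ≈ -88.286)
(-40550 - 1290)*(-36125 + P) = (-40550 - 1290)*(-36125 - 618/7) = -41840*(-253493/7) = 10606147120/7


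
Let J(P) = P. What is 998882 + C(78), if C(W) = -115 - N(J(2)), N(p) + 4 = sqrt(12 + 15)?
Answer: 998771 - 3*sqrt(3) ≈ 9.9877e+5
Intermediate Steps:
N(p) = -4 + 3*sqrt(3) (N(p) = -4 + sqrt(12 + 15) = -4 + sqrt(27) = -4 + 3*sqrt(3))
C(W) = -111 - 3*sqrt(3) (C(W) = -115 - (-4 + 3*sqrt(3)) = -115 + (4 - 3*sqrt(3)) = -111 - 3*sqrt(3))
998882 + C(78) = 998882 + (-111 - 3*sqrt(3)) = 998771 - 3*sqrt(3)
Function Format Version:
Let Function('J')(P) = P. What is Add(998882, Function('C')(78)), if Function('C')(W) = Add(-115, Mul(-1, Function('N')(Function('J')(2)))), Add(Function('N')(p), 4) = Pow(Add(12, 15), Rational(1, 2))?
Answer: Add(998771, Mul(-3, Pow(3, Rational(1, 2)))) ≈ 9.9877e+5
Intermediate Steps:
Function('N')(p) = Add(-4, Mul(3, Pow(3, Rational(1, 2)))) (Function('N')(p) = Add(-4, Pow(Add(12, 15), Rational(1, 2))) = Add(-4, Pow(27, Rational(1, 2))) = Add(-4, Mul(3, Pow(3, Rational(1, 2)))))
Function('C')(W) = Add(-111, Mul(-3, Pow(3, Rational(1, 2)))) (Function('C')(W) = Add(-115, Mul(-1, Add(-4, Mul(3, Pow(3, Rational(1, 2)))))) = Add(-115, Add(4, Mul(-3, Pow(3, Rational(1, 2))))) = Add(-111, Mul(-3, Pow(3, Rational(1, 2)))))
Add(998882, Function('C')(78)) = Add(998882, Add(-111, Mul(-3, Pow(3, Rational(1, 2))))) = Add(998771, Mul(-3, Pow(3, Rational(1, 2))))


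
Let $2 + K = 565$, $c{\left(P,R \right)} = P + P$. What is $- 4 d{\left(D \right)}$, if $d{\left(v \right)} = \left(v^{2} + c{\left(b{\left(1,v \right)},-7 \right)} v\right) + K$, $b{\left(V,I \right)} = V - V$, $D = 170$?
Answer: $-117852$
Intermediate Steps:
$b{\left(V,I \right)} = 0$
$c{\left(P,R \right)} = 2 P$
$K = 563$ ($K = -2 + 565 = 563$)
$d{\left(v \right)} = 563 + v^{2}$ ($d{\left(v \right)} = \left(v^{2} + 2 \cdot 0 v\right) + 563 = \left(v^{2} + 0 v\right) + 563 = \left(v^{2} + 0\right) + 563 = v^{2} + 563 = 563 + v^{2}$)
$- 4 d{\left(D \right)} = - 4 \left(563 + 170^{2}\right) = - 4 \left(563 + 28900\right) = \left(-4\right) 29463 = -117852$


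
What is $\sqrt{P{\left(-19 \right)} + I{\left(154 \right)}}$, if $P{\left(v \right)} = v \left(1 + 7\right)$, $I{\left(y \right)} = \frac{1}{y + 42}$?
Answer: $\frac{31 i \sqrt{31}}{14} \approx 12.329 i$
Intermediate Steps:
$I{\left(y \right)} = \frac{1}{42 + y}$
$P{\left(v \right)} = 8 v$ ($P{\left(v \right)} = v 8 = 8 v$)
$\sqrt{P{\left(-19 \right)} + I{\left(154 \right)}} = \sqrt{8 \left(-19\right) + \frac{1}{42 + 154}} = \sqrt{-152 + \frac{1}{196}} = \sqrt{- \frac{29791}{196}} = \frac{31 i \sqrt{31}}{14}$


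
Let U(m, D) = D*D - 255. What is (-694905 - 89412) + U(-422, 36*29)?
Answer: 305364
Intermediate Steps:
U(m, D) = -255 + D² (U(m, D) = D² - 255 = -255 + D²)
(-694905 - 89412) + U(-422, 36*29) = (-694905 - 89412) + (-255 + (36*29)²) = -784317 + (-255 + 1044²) = -784317 + (-255 + 1089936) = -784317 + 1089681 = 305364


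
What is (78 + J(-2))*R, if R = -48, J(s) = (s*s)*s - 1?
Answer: -3312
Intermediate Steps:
J(s) = -1 + s³ (J(s) = s²*s - 1 = s³ - 1 = -1 + s³)
(78 + J(-2))*R = (78 + (-1 + (-2)³))*(-48) = (78 + (-1 - 8))*(-48) = (78 - 9)*(-48) = 69*(-48) = -3312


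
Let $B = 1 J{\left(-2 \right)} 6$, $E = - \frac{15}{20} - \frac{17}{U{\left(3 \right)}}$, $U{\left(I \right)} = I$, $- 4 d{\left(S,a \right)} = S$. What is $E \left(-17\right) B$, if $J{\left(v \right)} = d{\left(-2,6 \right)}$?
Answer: $\frac{1309}{4} \approx 327.25$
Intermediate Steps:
$d{\left(S,a \right)} = - \frac{S}{4}$
$J{\left(v \right)} = \frac{1}{2}$ ($J{\left(v \right)} = \left(- \frac{1}{4}\right) \left(-2\right) = \frac{1}{2}$)
$E = - \frac{77}{12}$ ($E = - \frac{15}{20} - \frac{17}{3} = \left(-15\right) \frac{1}{20} - \frac{17}{3} = - \frac{3}{4} - \frac{17}{3} = - \frac{77}{12} \approx -6.4167$)
$B = 3$ ($B = 1 \cdot \frac{1}{2} \cdot 6 = \frac{1}{2} \cdot 6 = 3$)
$E \left(-17\right) B = \left(- \frac{77}{12}\right) \left(-17\right) 3 = \frac{1309}{12} \cdot 3 = \frac{1309}{4}$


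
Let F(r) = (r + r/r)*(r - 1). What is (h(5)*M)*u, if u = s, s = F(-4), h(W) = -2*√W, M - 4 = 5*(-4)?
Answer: 480*√5 ≈ 1073.3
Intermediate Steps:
M = -16 (M = 4 + 5*(-4) = 4 - 20 = -16)
F(r) = (1 + r)*(-1 + r) (F(r) = (r + 1)*(-1 + r) = (1 + r)*(-1 + r))
s = 15 (s = -1 + (-4)² = -1 + 16 = 15)
u = 15
(h(5)*M)*u = (-2*√5*(-16))*15 = (32*√5)*15 = 480*√5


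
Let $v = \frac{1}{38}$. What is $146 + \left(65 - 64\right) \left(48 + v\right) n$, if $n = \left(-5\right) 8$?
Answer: $- \frac{33726}{19} \approx -1775.1$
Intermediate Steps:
$v = \frac{1}{38} \approx 0.026316$
$n = -40$
$146 + \left(65 - 64\right) \left(48 + v\right) n = 146 + \left(65 - 64\right) \left(48 + \frac{1}{38}\right) \left(-40\right) = 146 + 1 \cdot \frac{1825}{38} \left(-40\right) = 146 + \frac{1825}{38} \left(-40\right) = 146 - \frac{36500}{19} = - \frac{33726}{19}$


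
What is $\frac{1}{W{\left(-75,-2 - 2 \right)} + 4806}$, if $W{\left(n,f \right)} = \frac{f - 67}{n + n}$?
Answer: $\frac{150}{720971} \approx 0.00020805$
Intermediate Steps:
$W{\left(n,f \right)} = \frac{-67 + f}{2 n}$
$\frac{1}{W{\left(-75,-2 - 2 \right)} + 4806} = \frac{1}{\frac{-67 - 4}{2 \left(-75\right)} + 4806} = \frac{1}{\frac{1}{2} \left(- \frac{1}{75}\right) \left(-67 - 4\right) + 4806} = \frac{1}{\frac{1}{2} \left(- \frac{1}{75}\right) \left(-71\right) + 4806} = \frac{1}{\frac{71}{150} + 4806} = \frac{1}{\frac{720971}{150}} = \frac{150}{720971}$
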